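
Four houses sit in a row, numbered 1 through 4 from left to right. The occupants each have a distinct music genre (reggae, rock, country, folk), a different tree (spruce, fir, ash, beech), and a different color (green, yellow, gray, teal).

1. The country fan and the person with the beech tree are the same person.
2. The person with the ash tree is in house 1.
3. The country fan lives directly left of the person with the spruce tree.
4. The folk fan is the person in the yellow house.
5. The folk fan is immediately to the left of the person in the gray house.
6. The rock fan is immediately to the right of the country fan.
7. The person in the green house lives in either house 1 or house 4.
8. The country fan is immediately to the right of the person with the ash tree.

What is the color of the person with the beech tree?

Clue 2: the person with the ash tree is in house 1.
Clue 8 places the country fan in house 2.
From clue 1, the person with the beech tree must be in house 2.
Clue 3: the person with the spruce tree is in house 3.
The rock fan is in house 3 (clue 6).
That leaves folk as the music genre for house 1.
So house 4 gets reggae for music genre.
The only tree still possible for house 4 is fir.
The person in the yellow house is in house 1 (clue 4).
The person in the gray house is in house 2 (clue 5).
That leaves teal as the color for house 3.
The only color still possible for house 4 is green.
So: house 1 = folk/ash/yellow, house 2 = country/beech/gray, house 3 = rock/spruce/teal, house 4 = reggae/fir/green.

gray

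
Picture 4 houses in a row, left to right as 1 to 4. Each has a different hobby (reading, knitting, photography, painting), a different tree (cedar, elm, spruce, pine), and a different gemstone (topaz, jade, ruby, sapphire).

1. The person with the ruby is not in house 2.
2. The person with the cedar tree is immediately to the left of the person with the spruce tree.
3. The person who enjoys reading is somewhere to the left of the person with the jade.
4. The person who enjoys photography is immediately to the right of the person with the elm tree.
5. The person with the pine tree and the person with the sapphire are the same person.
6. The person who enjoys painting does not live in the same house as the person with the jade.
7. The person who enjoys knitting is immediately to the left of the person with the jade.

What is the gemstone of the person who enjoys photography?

jade

The person who enjoys knitting is narrowed to house 1 or 2 or 3; consider each.
Placing it in house 1 and house 3 leads to a contradiction, so it's in house 2.
Clue 7: the person with the jade is in house 3.
The person who enjoys reading is in house 1 (clue 3).
House 3 hobby: only photography fits.
That leaves painting as the hobby for house 4.
Clue 4 places the person with the elm tree in house 2.
Clue 2 places the person with the cedar tree in house 3.
By clue 2, the person with the spruce tree is in house 4.
House 1 tree: only pine fits.
The only gemstone still possible for house 2 is topaz.
From clue 5, the person with the sapphire must be in house 1.
So house 4 gets ruby for gemstone.
So: house 1 = reading/pine/sapphire, house 2 = knitting/elm/topaz, house 3 = photography/cedar/jade, house 4 = painting/spruce/ruby.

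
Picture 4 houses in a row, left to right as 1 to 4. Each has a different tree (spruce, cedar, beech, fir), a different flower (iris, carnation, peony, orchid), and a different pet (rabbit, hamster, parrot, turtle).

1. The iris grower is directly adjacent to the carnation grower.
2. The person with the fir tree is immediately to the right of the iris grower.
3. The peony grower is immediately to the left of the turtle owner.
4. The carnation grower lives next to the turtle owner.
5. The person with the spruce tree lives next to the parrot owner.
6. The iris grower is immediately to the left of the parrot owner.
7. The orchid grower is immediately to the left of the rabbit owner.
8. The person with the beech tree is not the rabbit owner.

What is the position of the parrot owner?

4

House 4 flower: only carnation fits.
So house 1 gets hamster for pet.
Clue 1 places the iris grower in house 3.
Clue 2: the person with the fir tree is in house 4.
Clue 4: the turtle owner is in house 3.
Clue 6 places the parrot owner in house 4.
House 2's pet must be rabbit (nothing else left).
Clue 3 places the peony grower in house 2.
Clue 5: the person with the spruce tree is in house 3.
The orchid grower is in house 1 (clue 7).
So house 1 gets beech for tree.
House 2 tree: only cedar fits.
So: house 1 = beech/orchid/hamster, house 2 = cedar/peony/rabbit, house 3 = spruce/iris/turtle, house 4 = fir/carnation/parrot.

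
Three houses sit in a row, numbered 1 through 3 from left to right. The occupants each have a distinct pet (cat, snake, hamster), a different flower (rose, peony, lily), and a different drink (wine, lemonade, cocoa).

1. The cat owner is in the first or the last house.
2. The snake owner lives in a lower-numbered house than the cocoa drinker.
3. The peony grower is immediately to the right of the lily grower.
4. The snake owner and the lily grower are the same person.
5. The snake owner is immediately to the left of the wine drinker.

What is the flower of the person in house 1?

So house 1 gets lemonade for drink.
The cat owner is narrowed to house 1 or 3; consider each.
Placing it in house 1 leads to a contradiction, so it's in house 3.
The hamster owner is narrowed to house 1 or 2; consider each.
Placing it in house 1 leads to a contradiction, so it's in house 2.
House 1 pet: only snake fits.
Clue 4 places the lily grower in house 1.
By clue 5, the wine drinker is in house 2.
So house 3 gets cocoa for drink.
Clue 3: the peony grower is in house 2.
House 3 flower: only rose fits.
So: house 1 = snake/lily/lemonade, house 2 = hamster/peony/wine, house 3 = cat/rose/cocoa.

lily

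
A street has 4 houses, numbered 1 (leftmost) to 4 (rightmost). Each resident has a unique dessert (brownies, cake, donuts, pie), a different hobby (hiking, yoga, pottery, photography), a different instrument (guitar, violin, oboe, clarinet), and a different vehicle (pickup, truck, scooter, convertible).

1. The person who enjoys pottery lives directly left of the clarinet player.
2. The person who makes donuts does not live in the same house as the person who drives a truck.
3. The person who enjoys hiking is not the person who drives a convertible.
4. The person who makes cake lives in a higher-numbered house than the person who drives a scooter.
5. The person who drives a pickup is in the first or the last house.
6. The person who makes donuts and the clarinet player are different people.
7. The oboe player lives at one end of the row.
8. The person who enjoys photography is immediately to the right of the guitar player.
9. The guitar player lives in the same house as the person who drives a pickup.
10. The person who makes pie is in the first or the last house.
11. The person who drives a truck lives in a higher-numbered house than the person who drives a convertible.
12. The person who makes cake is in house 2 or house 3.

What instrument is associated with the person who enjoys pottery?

guitar

Clue 9: the guitar player is in house 1.
By clue 9, the person who drives a pickup is in house 1.
So house 4 gets oboe for instrument.
That leaves truck as the vehicle for house 4.
The person who makes cake is in house 3 (clue 4).
Clue 4 places the person who drives a scooter in house 2.
By clue 8, the person who enjoys photography is in house 2.
The only vehicle still possible for house 3 is convertible.
From clue 1, the clarinet player must be in house 2.
From clue 6, the person who makes donuts must be in house 1.
So house 2 gets brownies for dessert.
House 4's dessert must be pie (nothing else left).
So house 1 gets pottery for hobby.
The only hobby still possible for house 3 is yoga.
The only hobby still possible for house 4 is hiking.
House 3 instrument: only violin fits.
So: house 1 = donuts/pottery/guitar/pickup, house 2 = brownies/photography/clarinet/scooter, house 3 = cake/yoga/violin/convertible, house 4 = pie/hiking/oboe/truck.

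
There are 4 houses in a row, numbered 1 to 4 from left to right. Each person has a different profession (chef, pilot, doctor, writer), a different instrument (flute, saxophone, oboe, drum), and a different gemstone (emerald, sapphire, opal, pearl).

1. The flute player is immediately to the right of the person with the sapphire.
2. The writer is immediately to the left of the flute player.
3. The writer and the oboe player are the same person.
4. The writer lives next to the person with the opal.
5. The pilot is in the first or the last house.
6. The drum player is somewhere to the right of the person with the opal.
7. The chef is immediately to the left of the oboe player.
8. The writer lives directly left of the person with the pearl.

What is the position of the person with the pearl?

House 1 instrument: only saxophone fits.
The chef is narrowed to house 1 or 2; consider each.
Placing it in house 2 leads to a contradiction, so it's in house 1.
By clue 7, the oboe player is in house 2.
The only profession still possible for house 4 is pilot.
Clue 3 places the writer in house 2.
From clue 8, the person with the pearl must be in house 3.
That leaves doctor as the profession for house 3.
The only gemstone still possible for house 4 is emerald.
Clue 1: the flute player is in house 3.
House 4's instrument must be drum (nothing else left).
So house 1 gets opal for gemstone.
House 2 gemstone: only sapphire fits.
So: house 1 = chef/saxophone/opal, house 2 = writer/oboe/sapphire, house 3 = doctor/flute/pearl, house 4 = pilot/drum/emerald.

3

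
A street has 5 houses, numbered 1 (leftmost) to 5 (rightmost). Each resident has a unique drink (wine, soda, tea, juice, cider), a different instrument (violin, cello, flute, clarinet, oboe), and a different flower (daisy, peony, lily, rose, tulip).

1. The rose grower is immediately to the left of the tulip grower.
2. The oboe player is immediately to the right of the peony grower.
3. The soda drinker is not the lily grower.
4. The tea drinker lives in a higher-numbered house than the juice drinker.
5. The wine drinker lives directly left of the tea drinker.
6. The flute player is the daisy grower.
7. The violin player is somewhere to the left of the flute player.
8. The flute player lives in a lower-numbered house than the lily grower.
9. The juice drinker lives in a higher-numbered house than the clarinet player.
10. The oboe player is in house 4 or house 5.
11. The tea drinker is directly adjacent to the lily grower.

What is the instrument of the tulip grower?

So house 1 gets rose for flower.
Clue 1 places the tulip grower in house 2.
House 5's flower must be lily (nothing else left).
The tea drinker is in house 4 (clue 11).
That leaves cider as the drink for house 5.
The wine drinker is in house 3 (clue 5).
So house 1 gets soda for drink.
House 2's drink must be juice (nothing else left).
By clue 9, the clarinet player is in house 1.
The flute player is narrowed to house 3 or 4; consider each.
Placing it in house 4 leads to a contradiction, so it's in house 3.
Clue 6 places the daisy grower in house 3.
From clue 7, the violin player must be in house 2.
That leaves peony as the flower for house 4.
Clue 2: the oboe player is in house 5.
House 4 instrument: only cello fits.
So: house 1 = soda/clarinet/rose, house 2 = juice/violin/tulip, house 3 = wine/flute/daisy, house 4 = tea/cello/peony, house 5 = cider/oboe/lily.

violin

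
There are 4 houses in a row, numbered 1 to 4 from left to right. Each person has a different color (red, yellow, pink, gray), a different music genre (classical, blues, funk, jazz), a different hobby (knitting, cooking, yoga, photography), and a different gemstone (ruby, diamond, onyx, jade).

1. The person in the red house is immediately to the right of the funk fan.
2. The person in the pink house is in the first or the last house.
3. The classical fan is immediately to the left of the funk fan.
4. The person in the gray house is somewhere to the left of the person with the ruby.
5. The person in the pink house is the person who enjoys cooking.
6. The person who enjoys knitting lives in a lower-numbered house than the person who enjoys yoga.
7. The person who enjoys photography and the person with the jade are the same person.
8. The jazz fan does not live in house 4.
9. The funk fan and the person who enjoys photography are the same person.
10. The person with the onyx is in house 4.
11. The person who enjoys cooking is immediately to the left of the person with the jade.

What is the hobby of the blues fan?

yoga

The person with the onyx is in house 4 (clue 10).
Clue 11: the person who enjoys cooking is in house 1.
Clue 11: the person with the jade is in house 2.
That leaves blues as the music genre for house 4.
The only hobby still possible for house 4 is yoga.
House 1 gemstone: only diamond fits.
House 3 gemstone: only ruby fits.
By clue 5, the person in the pink house is in house 1.
The person who enjoys photography is in house 2 (clue 7).
Clue 9: the funk fan is in house 2.
House 2's color must be gray (nothing else left).
House 3 music genre: only jazz fits.
The only hobby still possible for house 3 is knitting.
Clue 1 places the person in the red house in house 3.
House 4 color: only yellow fits.
That leaves classical as the music genre for house 1.
So: house 1 = pink/classical/cooking/diamond, house 2 = gray/funk/photography/jade, house 3 = red/jazz/knitting/ruby, house 4 = yellow/blues/yoga/onyx.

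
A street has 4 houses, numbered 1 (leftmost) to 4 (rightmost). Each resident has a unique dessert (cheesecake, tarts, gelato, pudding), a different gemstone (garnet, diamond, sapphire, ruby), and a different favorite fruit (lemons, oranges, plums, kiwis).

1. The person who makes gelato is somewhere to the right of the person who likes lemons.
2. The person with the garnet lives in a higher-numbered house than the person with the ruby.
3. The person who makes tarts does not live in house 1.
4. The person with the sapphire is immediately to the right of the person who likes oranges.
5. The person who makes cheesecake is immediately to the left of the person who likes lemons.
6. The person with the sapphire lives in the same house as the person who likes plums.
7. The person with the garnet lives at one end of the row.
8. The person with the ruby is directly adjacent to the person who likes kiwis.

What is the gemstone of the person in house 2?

sapphire

From clue 7, the person with the garnet must be in house 4.
House 4's favorite fruit must be kiwis (nothing else left).
Clue 8: the person with the ruby is in house 3.
House 1's gemstone must be diamond (nothing else left).
House 2 gemstone: only sapphire fits.
That leaves oranges as the favorite fruit for house 1.
By clue 6, the person who likes plums is in house 2.
The only favorite fruit still possible for house 3 is lemons.
By clue 1, the person who makes gelato is in house 4.
Clue 5: the person who makes cheesecake is in house 2.
So house 1 gets pudding for dessert.
So house 3 gets tarts for dessert.
So: house 1 = pudding/diamond/oranges, house 2 = cheesecake/sapphire/plums, house 3 = tarts/ruby/lemons, house 4 = gelato/garnet/kiwis.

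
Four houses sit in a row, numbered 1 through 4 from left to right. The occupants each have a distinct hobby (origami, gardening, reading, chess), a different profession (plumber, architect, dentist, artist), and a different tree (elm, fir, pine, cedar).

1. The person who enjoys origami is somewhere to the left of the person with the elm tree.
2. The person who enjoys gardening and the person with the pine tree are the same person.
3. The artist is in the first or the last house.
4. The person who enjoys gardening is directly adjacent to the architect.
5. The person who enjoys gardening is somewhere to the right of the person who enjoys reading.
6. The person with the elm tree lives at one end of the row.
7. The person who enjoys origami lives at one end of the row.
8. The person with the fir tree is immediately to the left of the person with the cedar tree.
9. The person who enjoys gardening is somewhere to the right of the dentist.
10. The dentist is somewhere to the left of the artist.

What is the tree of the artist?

elm

Clue 6 places the person with the elm tree in house 4.
By clue 7, the person who enjoys origami is in house 1.
From clue 10, the artist must be in house 4.
The person who enjoys gardening is in house 3 (clue 5).
Clue 5 places the person who enjoys reading in house 2.
That leaves chess as the hobby for house 4.
So house 1 gets fir for tree.
Clue 2: the person with the pine tree is in house 3.
From clue 4, the architect must be in house 2.
From clue 8, the person with the cedar tree must be in house 2.
House 1's profession must be dentist (nothing else left).
House 3's profession must be plumber (nothing else left).
So: house 1 = origami/dentist/fir, house 2 = reading/architect/cedar, house 3 = gardening/plumber/pine, house 4 = chess/artist/elm.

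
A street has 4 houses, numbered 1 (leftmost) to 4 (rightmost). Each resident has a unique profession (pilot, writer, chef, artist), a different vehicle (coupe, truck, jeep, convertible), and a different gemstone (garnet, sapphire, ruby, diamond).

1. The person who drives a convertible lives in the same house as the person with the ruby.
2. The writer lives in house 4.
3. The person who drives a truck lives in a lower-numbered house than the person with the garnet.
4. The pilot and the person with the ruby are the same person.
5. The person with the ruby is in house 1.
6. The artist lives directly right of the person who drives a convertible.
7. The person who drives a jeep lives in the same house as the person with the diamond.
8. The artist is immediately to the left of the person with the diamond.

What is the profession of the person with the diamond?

chef

From clue 2, the writer must be in house 4.
Clue 5: the person with the ruby is in house 1.
Clue 1 places the person who drives a convertible in house 1.
By clue 4, the pilot is in house 1.
By clue 6, the artist is in house 2.
From clue 8, the person with the diamond must be in house 3.
So house 3 gets chef for profession.
By clue 3, the person with the garnet is in house 4.
The person who drives a jeep is in house 3 (clue 7).
The only vehicle still possible for house 4 is coupe.
House 2 gemstone: only sapphire fits.
House 2 vehicle: only truck fits.
So: house 1 = pilot/convertible/ruby, house 2 = artist/truck/sapphire, house 3 = chef/jeep/diamond, house 4 = writer/coupe/garnet.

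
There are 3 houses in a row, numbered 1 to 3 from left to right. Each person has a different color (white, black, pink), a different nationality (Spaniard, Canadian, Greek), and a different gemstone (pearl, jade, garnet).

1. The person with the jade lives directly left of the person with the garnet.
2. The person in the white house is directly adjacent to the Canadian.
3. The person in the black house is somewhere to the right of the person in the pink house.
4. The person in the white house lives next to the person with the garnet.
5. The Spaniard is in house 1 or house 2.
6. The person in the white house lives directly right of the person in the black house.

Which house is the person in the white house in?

3

From clue 6, the person in the white house must be in house 3.
By clue 6, the person in the black house is in house 2.
That leaves pink as the color for house 1.
By clue 2, the Canadian is in house 2.
From clue 4, the person with the garnet must be in house 2.
House 3's nationality must be Greek (nothing else left).
The only gemstone still possible for house 3 is pearl.
The only nationality still possible for house 1 is Spaniard.
The only gemstone still possible for house 1 is jade.
So: house 1 = pink/Spaniard/jade, house 2 = black/Canadian/garnet, house 3 = white/Greek/pearl.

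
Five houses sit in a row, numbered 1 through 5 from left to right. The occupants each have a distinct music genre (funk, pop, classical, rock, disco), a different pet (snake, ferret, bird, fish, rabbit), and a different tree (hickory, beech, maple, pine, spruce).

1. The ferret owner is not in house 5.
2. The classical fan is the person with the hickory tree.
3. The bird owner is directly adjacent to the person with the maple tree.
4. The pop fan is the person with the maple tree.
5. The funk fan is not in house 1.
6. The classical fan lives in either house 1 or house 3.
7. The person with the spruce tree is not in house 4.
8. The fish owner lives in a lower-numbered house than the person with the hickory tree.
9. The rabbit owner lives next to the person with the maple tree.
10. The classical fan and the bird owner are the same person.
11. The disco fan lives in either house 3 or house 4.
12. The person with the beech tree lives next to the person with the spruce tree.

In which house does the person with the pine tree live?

From clue 2, the classical fan must be in house 3.
Clue 2: the person with the hickory tree is in house 3.
From clue 10, the bird owner must be in house 3.
The only music genre still possible for house 1 is rock.
House 4's music genre must be disco (nothing else left).
House 5's music genre must be funk (nothing else left).
Clue 4: the person with the maple tree is in house 2.
By clue 9, the rabbit owner is in house 1.
So house 2 gets pop for music genre.
So house 5 gets snake for pet.
From clue 12, the person with the beech tree must be in house 4.
Clue 12: the person with the spruce tree is in house 5.
The only pet still possible for house 2 is fish.
The only pet still possible for house 4 is ferret.
So house 1 gets pine for tree.
So: house 1 = rock/rabbit/pine, house 2 = pop/fish/maple, house 3 = classical/bird/hickory, house 4 = disco/ferret/beech, house 5 = funk/snake/spruce.

1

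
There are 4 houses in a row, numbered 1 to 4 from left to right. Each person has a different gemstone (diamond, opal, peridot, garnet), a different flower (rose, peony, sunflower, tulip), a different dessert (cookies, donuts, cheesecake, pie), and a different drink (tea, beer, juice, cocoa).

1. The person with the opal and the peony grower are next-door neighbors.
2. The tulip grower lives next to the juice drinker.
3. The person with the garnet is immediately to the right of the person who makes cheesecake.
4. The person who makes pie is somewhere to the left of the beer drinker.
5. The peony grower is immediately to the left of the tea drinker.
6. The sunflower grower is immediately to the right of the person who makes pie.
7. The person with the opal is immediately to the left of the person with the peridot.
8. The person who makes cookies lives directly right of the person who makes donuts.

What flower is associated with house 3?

So house 4 gets cookies for dessert.
By clue 8, the person who makes donuts is in house 3.
The person with the garnet is narrowed to house 2 or 3; consider each.
Placing it in house 3 leads to a contradiction, so it's in house 2.
Clue 3: the person who makes cheesecake is in house 1.
That leaves pie as the dessert for house 2.
From clue 1, the peony grower must be in house 2.
Clue 5: the tea drinker is in house 3.
Clue 6: the sunflower grower is in house 3.
From clue 7, the person with the opal must be in house 3.
By clue 7, the person with the peridot is in house 4.
House 1's gemstone must be diamond (nothing else left).
House 4 drink: only beer fits.
By clue 2, the tulip grower is in house 1.
Clue 2: the juice drinker is in house 2.
That leaves rose as the flower for house 4.
So house 1 gets cocoa for drink.
So: house 1 = diamond/tulip/cheesecake/cocoa, house 2 = garnet/peony/pie/juice, house 3 = opal/sunflower/donuts/tea, house 4 = peridot/rose/cookies/beer.

sunflower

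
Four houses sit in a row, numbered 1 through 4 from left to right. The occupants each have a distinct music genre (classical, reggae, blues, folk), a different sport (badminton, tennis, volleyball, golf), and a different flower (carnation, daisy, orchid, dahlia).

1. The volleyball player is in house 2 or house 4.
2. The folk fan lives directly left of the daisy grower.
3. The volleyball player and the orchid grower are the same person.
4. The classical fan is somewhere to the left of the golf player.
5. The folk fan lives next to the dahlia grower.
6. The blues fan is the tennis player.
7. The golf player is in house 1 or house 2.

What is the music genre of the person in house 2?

The golf player is in house 2 (clue 7).
From clue 3, the orchid grower must be in house 4.
Clue 4 places the classical fan in house 1.
So house 4 gets volleyball for sport.
Clue 2 places the folk fan in house 2.
The daisy grower is in house 3 (clue 2).
By clue 6, the blues fan is in house 3.
By clue 6, the tennis player is in house 3.
That leaves reggae as the music genre for house 4.
The only sport still possible for house 1 is badminton.
The only flower still possible for house 1 is dahlia.
House 2's flower must be carnation (nothing else left).
So: house 1 = classical/badminton/dahlia, house 2 = folk/golf/carnation, house 3 = blues/tennis/daisy, house 4 = reggae/volleyball/orchid.

folk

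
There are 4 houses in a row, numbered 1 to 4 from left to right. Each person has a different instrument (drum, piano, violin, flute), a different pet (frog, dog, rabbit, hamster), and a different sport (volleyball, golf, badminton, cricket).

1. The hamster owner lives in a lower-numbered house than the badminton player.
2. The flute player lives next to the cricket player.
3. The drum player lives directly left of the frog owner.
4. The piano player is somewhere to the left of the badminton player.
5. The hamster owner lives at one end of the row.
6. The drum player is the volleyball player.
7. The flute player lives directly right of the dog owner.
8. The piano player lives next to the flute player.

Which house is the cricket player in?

The hamster owner is in house 1 (clue 5).
The flute player is narrowed to house 3 or 4; consider each.
Placing it in house 3 leads to a contradiction, so it's in house 4.
Clue 2 places the cricket player in house 3.
Clue 7: the dog owner is in house 3.
Clue 8: the piano player is in house 3.
From clue 3, the drum player must be in house 1.
Clue 3: the frog owner is in house 2.
From clue 6, the volleyball player must be in house 1.
That leaves violin as the instrument for house 2.
That leaves rabbit as the pet for house 4.
That leaves golf as the sport for house 2.
That leaves badminton as the sport for house 4.
So: house 1 = drum/hamster/volleyball, house 2 = violin/frog/golf, house 3 = piano/dog/cricket, house 4 = flute/rabbit/badminton.

3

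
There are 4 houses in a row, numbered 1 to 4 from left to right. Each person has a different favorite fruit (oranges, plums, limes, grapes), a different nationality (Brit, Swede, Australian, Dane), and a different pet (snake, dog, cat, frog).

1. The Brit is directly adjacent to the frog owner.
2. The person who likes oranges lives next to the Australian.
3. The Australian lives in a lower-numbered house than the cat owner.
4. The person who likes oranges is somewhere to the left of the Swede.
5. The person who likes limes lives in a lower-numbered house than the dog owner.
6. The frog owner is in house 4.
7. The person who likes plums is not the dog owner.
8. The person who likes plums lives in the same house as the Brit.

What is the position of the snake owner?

The frog owner is in house 4 (clue 6).
The only pet still possible for house 1 is snake.
The Brit is in house 3 (clue 1).
The person who likes plums is in house 3 (clue 8).
The only favorite fruit still possible for house 4 is grapes.
From clue 7, the dog owner must be in house 2.
House 3 pet: only cat fits.
By clue 5, the person who likes limes is in house 1.
House 2 favorite fruit: only oranges fits.
By clue 2, the Australian is in house 1.
From clue 4, the Swede must be in house 4.
So house 2 gets Dane for nationality.
So: house 1 = limes/Australian/snake, house 2 = oranges/Dane/dog, house 3 = plums/Brit/cat, house 4 = grapes/Swede/frog.

1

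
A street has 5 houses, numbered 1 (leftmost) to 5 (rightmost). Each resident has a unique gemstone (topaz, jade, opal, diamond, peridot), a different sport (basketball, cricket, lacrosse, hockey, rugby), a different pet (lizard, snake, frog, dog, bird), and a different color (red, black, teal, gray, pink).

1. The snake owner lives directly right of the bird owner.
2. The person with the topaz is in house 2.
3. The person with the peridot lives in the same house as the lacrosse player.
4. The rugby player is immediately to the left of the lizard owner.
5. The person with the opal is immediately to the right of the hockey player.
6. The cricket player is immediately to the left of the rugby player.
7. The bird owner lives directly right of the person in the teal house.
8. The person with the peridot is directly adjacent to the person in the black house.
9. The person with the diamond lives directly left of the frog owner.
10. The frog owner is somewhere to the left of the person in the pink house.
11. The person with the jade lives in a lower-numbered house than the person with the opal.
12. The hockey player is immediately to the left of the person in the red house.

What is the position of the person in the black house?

2

From clue 2, the person with the topaz must be in house 2.
So house 1 gets dog for pet.
The person with the diamond is narrowed to house 1 or 3; consider each.
Placing it in house 3 leads to a contradiction, so it's in house 1.
By clue 9, the frog owner is in house 2.
House 1 color: only gray fits.
The person with the jade is narrowed to house 3 or 4; consider each.
Placing it in house 3 leads to a contradiction, so it's in house 4.
From clue 11, the person with the opal must be in house 5.
So house 3 gets peridot for gemstone.
Clue 3 places the lacrosse player in house 3.
Clue 5: the hockey player is in house 4.
From clue 12, the person in the red house must be in house 5.
House 2's sport must be rugby (nothing else left).
That leaves basketball as the sport for house 5.
Clue 4 places the lizard owner in house 3.
The only sport still possible for house 1 is cricket.
The only pet still possible for house 4 is bird.
House 5's pet must be snake (nothing else left).
From clue 7, the person in the teal house must be in house 3.
House 2's color must be black (nothing else left).
House 4's color must be pink (nothing else left).
So: house 1 = diamond/cricket/dog/gray, house 2 = topaz/rugby/frog/black, house 3 = peridot/lacrosse/lizard/teal, house 4 = jade/hockey/bird/pink, house 5 = opal/basketball/snake/red.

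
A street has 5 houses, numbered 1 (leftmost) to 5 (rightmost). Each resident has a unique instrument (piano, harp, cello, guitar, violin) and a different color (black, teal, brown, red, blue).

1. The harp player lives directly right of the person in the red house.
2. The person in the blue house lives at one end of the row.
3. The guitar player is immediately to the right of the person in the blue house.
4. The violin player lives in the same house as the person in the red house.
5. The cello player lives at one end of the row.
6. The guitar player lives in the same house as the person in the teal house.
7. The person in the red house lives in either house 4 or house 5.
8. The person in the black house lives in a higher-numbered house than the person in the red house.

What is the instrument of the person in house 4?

violin

From clue 3, the guitar player must be in house 2.
Clue 3: the person in the blue house is in house 1.
The person in the teal house is in house 2 (clue 6).
From clue 7, the person in the red house must be in house 4.
Clue 8: the person in the black house is in house 5.
House 3 color: only brown fits.
Clue 1: the harp player is in house 5.
By clue 4, the violin player is in house 4.
The only instrument still possible for house 1 is cello.
House 3 instrument: only piano fits.
So: house 1 = cello/blue, house 2 = guitar/teal, house 3 = piano/brown, house 4 = violin/red, house 5 = harp/black.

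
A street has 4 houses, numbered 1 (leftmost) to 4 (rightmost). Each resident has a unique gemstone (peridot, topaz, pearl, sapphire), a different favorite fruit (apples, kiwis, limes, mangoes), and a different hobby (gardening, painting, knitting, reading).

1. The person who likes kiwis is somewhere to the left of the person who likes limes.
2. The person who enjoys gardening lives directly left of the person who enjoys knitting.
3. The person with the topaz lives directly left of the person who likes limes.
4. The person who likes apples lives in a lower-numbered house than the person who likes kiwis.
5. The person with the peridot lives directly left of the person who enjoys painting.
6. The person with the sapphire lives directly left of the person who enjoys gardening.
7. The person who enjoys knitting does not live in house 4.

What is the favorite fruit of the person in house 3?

limes

That leaves pearl as the gemstone for house 4.
House 1 hobby: only reading fits.
So house 4 gets painting for hobby.
By clue 2, the person who enjoys gardening is in house 2.
By clue 2, the person who enjoys knitting is in house 3.
By clue 5, the person with the peridot is in house 3.
Clue 6: the person with the sapphire is in house 1.
So house 2 gets topaz for gemstone.
From clue 3, the person who likes limes must be in house 3.
That leaves mangoes as the favorite fruit for house 4.
From clue 4, the person who likes apples must be in house 1.
That leaves kiwis as the favorite fruit for house 2.
So: house 1 = sapphire/apples/reading, house 2 = topaz/kiwis/gardening, house 3 = peridot/limes/knitting, house 4 = pearl/mangoes/painting.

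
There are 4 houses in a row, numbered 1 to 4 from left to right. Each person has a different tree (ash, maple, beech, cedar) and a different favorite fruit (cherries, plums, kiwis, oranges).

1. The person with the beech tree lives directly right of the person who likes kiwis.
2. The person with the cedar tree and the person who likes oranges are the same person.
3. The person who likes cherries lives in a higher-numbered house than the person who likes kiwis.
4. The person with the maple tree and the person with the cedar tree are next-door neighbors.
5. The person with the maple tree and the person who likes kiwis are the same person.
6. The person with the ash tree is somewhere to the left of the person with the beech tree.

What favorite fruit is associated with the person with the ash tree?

The person with the ash tree is narrowed to house 1 or 2 or 3; consider each.
Placing it in house 2 and house 3 leads to a contradiction, so it's in house 1.
So house 1 gets plums for favorite fruit.
The person with the beech tree is narrowed to house 3 or 4; consider each.
Placing it in house 3 leads to a contradiction, so it's in house 4.
From clue 1, the person who likes kiwis must be in house 3.
Clue 3: the person who likes cherries is in house 4.
From clue 5, the person with the maple tree must be in house 3.
That leaves cedar as the tree for house 2.
House 2's favorite fruit must be oranges (nothing else left).
So: house 1 = ash/plums, house 2 = cedar/oranges, house 3 = maple/kiwis, house 4 = beech/cherries.

plums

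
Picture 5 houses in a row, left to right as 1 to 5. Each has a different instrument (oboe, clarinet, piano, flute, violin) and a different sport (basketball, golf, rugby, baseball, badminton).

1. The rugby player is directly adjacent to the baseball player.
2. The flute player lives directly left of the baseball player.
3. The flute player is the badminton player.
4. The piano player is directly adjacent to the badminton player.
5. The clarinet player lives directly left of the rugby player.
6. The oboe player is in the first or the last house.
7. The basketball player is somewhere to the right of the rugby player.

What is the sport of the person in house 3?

baseball

The oboe player is narrowed to house 1 or 5; consider each.
Placing it in house 1 leads to a contradiction, so it's in house 5.
The clarinet player is narrowed to house 1 or 2 or 3; consider each.
Placing it in house 1 and house 2 leads to a contradiction, so it's in house 3.
The rugby player is in house 4 (clue 5).
From clue 7, the basketball player must be in house 5.
Clue 1 places the baseball player in house 3.
The flute player is in house 2 (clue 2).
Clue 3 places the badminton player in house 2.
From clue 4, the piano player must be in house 1.
That leaves violin as the instrument for house 4.
The only sport still possible for house 1 is golf.
So: house 1 = piano/golf, house 2 = flute/badminton, house 3 = clarinet/baseball, house 4 = violin/rugby, house 5 = oboe/basketball.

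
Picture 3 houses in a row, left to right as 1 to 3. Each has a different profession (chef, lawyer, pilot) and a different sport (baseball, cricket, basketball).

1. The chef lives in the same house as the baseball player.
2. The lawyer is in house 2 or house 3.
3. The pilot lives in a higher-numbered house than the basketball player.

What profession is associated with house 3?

pilot

House 1 profession: only chef fits.
From clue 1, the baseball player must be in house 1.
House 2's sport must be basketball (nothing else left).
House 3 sport: only cricket fits.
The pilot is in house 3 (clue 3).
The only profession still possible for house 2 is lawyer.
So: house 1 = chef/baseball, house 2 = lawyer/basketball, house 3 = pilot/cricket.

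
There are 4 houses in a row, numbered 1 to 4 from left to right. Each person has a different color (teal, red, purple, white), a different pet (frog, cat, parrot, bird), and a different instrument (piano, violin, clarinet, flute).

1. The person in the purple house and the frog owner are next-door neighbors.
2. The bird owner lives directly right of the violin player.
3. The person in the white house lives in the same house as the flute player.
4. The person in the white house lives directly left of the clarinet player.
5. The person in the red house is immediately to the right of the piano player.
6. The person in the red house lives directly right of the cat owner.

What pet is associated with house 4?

So house 4 gets clarinet for instrument.
Clue 4 places the person in the white house in house 3.
By clue 3, the flute player is in house 3.
The only instrument still possible for house 2 is violin.
Clue 2: the bird owner is in house 3.
The person in the red house is in house 2 (clue 5).
Clue 6 places the cat owner in house 1.
House 4's pet must be parrot (nothing else left).
House 1 instrument: only piano fits.
Clue 1: the person in the purple house is in house 1.
That leaves teal as the color for house 4.
So house 2 gets frog for pet.
So: house 1 = purple/cat/piano, house 2 = red/frog/violin, house 3 = white/bird/flute, house 4 = teal/parrot/clarinet.

parrot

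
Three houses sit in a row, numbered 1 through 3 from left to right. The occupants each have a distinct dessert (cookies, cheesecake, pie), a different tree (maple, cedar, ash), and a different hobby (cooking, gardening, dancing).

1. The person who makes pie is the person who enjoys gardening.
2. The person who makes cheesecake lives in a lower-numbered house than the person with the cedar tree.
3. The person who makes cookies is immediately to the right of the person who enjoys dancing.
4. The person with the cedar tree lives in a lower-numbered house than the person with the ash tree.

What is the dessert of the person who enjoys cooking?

cookies

Clue 4 places the person with the cedar tree in house 2.
Clue 4: the person with the ash tree is in house 3.
That leaves maple as the tree for house 1.
By clue 2, the person who makes cheesecake is in house 1.
The person who makes cookies is narrowed to house 2 or 3; consider each.
Placing it in house 3 leads to a contradiction, so it's in house 2.
The person who enjoys dancing is in house 1 (clue 3).
So house 3 gets pie for dessert.
Clue 1: the person who enjoys gardening is in house 3.
House 2 hobby: only cooking fits.
So: house 1 = cheesecake/maple/dancing, house 2 = cookies/cedar/cooking, house 3 = pie/ash/gardening.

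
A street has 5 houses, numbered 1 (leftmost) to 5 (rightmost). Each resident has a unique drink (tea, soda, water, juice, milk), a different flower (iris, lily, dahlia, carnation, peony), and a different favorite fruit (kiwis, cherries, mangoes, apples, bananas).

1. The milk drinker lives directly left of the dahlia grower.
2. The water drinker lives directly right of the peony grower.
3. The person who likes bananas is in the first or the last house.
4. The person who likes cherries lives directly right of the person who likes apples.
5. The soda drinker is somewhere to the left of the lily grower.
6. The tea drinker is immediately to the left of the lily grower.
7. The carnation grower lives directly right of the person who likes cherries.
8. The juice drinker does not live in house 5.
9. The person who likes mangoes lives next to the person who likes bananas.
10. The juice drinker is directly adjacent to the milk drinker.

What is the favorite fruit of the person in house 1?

apples

That leaves water as the drink for house 5.
Clue 2: the peony grower is in house 4.
House 1's flower must be iris (nothing else left).
The carnation grower is narrowed to house 3 or 5; consider each.
Placing it in house 5 leads to a contradiction, so it's in house 3.
From clue 7, the person who likes cherries must be in house 2.
The only favorite fruit still possible for house 4 is mangoes.
By clue 4, the person who likes apples is in house 1.
Clue 9 places the person who likes bananas in house 5.
The only favorite fruit still possible for house 3 is kiwis.
The juice drinker is narrowed to house 2 or 3; consider each.
Placing it in house 3 leads to a contradiction, so it's in house 2.
Clue 10 places the milk drinker in house 1.
The only drink still possible for house 3 is soda.
House 4 drink: only tea fits.
From clue 1, the dahlia grower must be in house 2.
Clue 5 places the lily grower in house 5.
So: house 1 = milk/iris/apples, house 2 = juice/dahlia/cherries, house 3 = soda/carnation/kiwis, house 4 = tea/peony/mangoes, house 5 = water/lily/bananas.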